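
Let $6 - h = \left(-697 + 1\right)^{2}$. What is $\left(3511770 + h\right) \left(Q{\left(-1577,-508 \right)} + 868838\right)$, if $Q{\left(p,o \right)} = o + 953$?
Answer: $2631632582880$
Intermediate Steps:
$h = -484410$ ($h = 6 - \left(-697 + 1\right)^{2} = 6 - \left(-696\right)^{2} = 6 - 484416 = -484410$)
$Q{\left(p,o \right)} = 953 + o$
$\left(3511770 + h\right) \left(Q{\left(-1577,-508 \right)} + 868838\right) = \left(3511770 - 484410\right) \left(\left(953 - 508\right) + 868838\right) = 3027360 \left(445 + 868838\right) = 3027360 \cdot 869283 = 2631632582880$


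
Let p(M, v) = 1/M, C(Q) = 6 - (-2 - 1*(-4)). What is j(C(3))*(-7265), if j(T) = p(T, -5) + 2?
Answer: -65385/4 ≈ -16346.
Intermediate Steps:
C(Q) = 4 (C(Q) = 6 - (-2 + 4) = 6 - 1*2 = 6 - 2 = 4)
j(T) = 2 + 1/T (j(T) = 1/T + 2 = 2 + 1/T)
j(C(3))*(-7265) = (2 + 1/4)*(-7265) = (9/4)*(-7265) = -65385/4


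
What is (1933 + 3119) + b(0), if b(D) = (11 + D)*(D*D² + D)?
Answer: 5052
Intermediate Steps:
b(D) = (11 + D)*(D + D³) (b(D) = (11 + D)*(D³ + D) = (11 + D)*(D + D³))
(1933 + 3119) + b(0) = (1933 + 3119) + 0*(11 + 0 + 0³ + 11*0²) = 5052 + 0*(11 + 0 + 0 + 11*0) = 5052 + 0*(11 + 0 + 0 + 0) = 5052 + 0*11 = 5052 + 0 = 5052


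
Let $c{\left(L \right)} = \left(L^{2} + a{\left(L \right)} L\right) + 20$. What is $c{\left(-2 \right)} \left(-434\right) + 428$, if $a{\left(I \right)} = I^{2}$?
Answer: $-6516$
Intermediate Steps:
$c{\left(L \right)} = 20 + L^{2} + L^{3}$ ($c{\left(L \right)} = \left(L^{2} + L^{2} L\right) + 20 = \left(L^{2} + L^{3}\right) + 20 = 20 + L^{2} + L^{3}$)
$c{\left(-2 \right)} \left(-434\right) + 428 = \left(20 + \left(-2\right)^{2} + \left(-2\right)^{3}\right) \left(-434\right) + 428 = \left(20 + 4 - 8\right) \left(-434\right) + 428 = 16 \left(-434\right) + 428 = -6944 + 428 = -6516$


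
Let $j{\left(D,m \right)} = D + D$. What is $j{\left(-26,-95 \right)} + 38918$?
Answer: $38866$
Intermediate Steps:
$j{\left(D,m \right)} = 2 D$
$j{\left(-26,-95 \right)} + 38918 = 2 \left(-26\right) + 38918 = -52 + 38918 = 38866$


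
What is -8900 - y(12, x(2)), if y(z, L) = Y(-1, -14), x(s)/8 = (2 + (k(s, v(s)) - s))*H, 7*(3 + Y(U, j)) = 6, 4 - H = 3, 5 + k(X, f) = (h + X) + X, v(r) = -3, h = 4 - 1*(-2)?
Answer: -62285/7 ≈ -8897.9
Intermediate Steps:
h = 6 (h = 4 + 2 = 6)
k(X, f) = 1 + 2*X (k(X, f) = -5 + ((6 + X) + X) = -5 + (6 + 2*X) = 1 + 2*X)
H = 1 (H = 4 - 1*3 = 4 - 3 = 1)
Y(U, j) = -15/7 (Y(U, j) = -3 + (⅐)*6 = -3 + 6/7 = -15/7)
x(s) = 24 + 8*s (x(s) = 8*((2 + ((1 + 2*s) - s))*1) = 8*((2 + (1 + s))*1) = 8*((3 + s)*1) = 8*(3 + s) = 24 + 8*s)
y(z, L) = -15/7
-8900 - y(12, x(2)) = -8900 - 1*(-15/7) = -8900 + 15/7 = -62285/7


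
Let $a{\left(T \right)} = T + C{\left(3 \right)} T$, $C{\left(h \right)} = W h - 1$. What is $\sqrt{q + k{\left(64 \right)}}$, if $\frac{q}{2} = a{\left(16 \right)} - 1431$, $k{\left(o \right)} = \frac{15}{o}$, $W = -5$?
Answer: $\frac{i \sqrt{213873}}{8} \approx 57.808 i$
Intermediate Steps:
$C{\left(h \right)} = -1 - 5 h$ ($C{\left(h \right)} = - 5 h - 1 = -1 - 5 h$)
$a{\left(T \right)} = - 15 T$ ($a{\left(T \right)} = T + \left(-1 - 15\right) T = T - 16 T = - 15 T$)
$q = -3342$ ($q = 2 \left(\left(-15\right) 16 - 1431\right) = 2 \left(-240 - 1431\right) = 2 \left(-1671\right) = -3342$)
$\sqrt{q + k{\left(64 \right)}} = \sqrt{-3342 + \frac{15}{64}} = \sqrt{- \frac{213873}{64}} = \frac{i \sqrt{213873}}{8}$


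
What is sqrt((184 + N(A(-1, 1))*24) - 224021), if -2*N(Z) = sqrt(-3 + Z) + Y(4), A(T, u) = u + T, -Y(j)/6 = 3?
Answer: sqrt(-223621 - 12*I*sqrt(3)) ≈ 0.022 - 472.89*I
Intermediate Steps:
Y(j) = -18 (Y(j) = -6*3 = -18)
A(T, u) = T + u
N(Z) = 9 - sqrt(-3 + Z)/2 (N(Z) = -(sqrt(-3 + Z) - 18)/2 = -(-18 + sqrt(-3 + Z))/2 = 9 - sqrt(-3 + Z)/2)
sqrt((184 + N(A(-1, 1))*24) - 224021) = sqrt((184 + (9 - sqrt(-3 + (-1 + 1))/2)*24) - 224021) = sqrt((184 + (9 - sqrt(-3 + 0)/2)*24) - 224021) = sqrt((184 + (9 - I*sqrt(3)/2)*24) - 224021) = sqrt((184 + (216 - 12*I*sqrt(3))) - 224021) = sqrt((400 - 12*I*sqrt(3)) - 224021) = sqrt(-223621 - 12*I*sqrt(3))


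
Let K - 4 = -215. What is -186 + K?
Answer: -397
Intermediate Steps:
K = -211 (K = 4 - 215 = -211)
-186 + K = -186 - 211 = -397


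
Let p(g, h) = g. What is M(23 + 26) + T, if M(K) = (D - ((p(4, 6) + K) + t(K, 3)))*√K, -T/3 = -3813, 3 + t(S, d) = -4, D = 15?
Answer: 11222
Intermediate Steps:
t(S, d) = -7 (t(S, d) = -3 - 4 = -7)
T = 11439 (T = -3*(-3813) = 11439)
M(K) = √K*(18 - K) (M(K) = (15 - ((4 + K) - 7))*√K = (15 - (-3 + K))*√K = (15 + (3 - K))*√K = (18 - K)*√K = √K*(18 - K))
M(23 + 26) + T = √(23 + 26)*(18 - (23 + 26)) + 11439 = √49*(18 - 1*49) + 11439 = 7*(18 - 49) + 11439 = 7*(-31) + 11439 = -217 + 11439 = 11222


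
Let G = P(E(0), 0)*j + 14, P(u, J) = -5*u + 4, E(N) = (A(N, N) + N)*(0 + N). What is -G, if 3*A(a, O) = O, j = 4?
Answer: -30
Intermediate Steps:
A(a, O) = O/3
E(N) = 4*N**2/3 (E(N) = (N/3 + N)*(0 + N) = (4*N/3)*N = 4*N**2/3)
P(u, J) = 4 - 5*u
G = 30 (G = (4 - 20*0**2/3)*4 + 14 = (4 - 20*0/3)*4 + 14 = (4 - 5*0)*4 + 14 = (4 + 0)*4 + 14 = 4*4 + 14 = 16 + 14 = 30)
-G = -1*30 = -30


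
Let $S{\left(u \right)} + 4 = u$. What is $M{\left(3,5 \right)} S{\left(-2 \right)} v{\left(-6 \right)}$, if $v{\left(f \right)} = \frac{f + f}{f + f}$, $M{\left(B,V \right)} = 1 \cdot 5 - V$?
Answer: $0$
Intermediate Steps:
$S{\left(u \right)} = -4 + u$
$M{\left(B,V \right)} = 5 - V$
$v{\left(f \right)} = 1$ ($v{\left(f \right)} = \frac{2 f}{2 f} = 2 f \frac{1}{2 f} = 1$)
$M{\left(3,5 \right)} S{\left(-2 \right)} v{\left(-6 \right)} = \left(5 - 5\right) \left(-4 - 2\right) 1 = \left(5 - 5\right) \left(-6\right) 1 = 0 \left(-6\right) 1 = 0 \cdot 1 = 0$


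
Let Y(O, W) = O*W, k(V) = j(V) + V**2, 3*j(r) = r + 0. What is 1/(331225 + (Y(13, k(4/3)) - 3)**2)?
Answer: 81/26883514 ≈ 3.0130e-6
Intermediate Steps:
j(r) = r/3 (j(r) = (r + 0)/3 = r/3)
k(V) = V**2 + V/3 (k(V) = V/3 + V**2 = V**2 + V/3)
1/(331225 + (Y(13, k(4/3)) - 3)**2) = 1/(331225 + (13*((4/3)*(1/3 + 4/3)) - 3)**2) = 1/(331225 + (13*((4*(1/3))*(1/3 + 4*(1/3))) - 3)**2) = 1/(331225 + (13*(4*(1/3 + 4/3)/3) - 3)**2) = 1/(331225 + (13*((4/3)*(5/3)) - 3)**2) = 1/(331225 + (13*(20/9) - 3)**2) = 1/(331225 + (260/9 - 3)**2) = 1/(331225 + (233/9)**2) = 1/(331225 + 54289/81) = 1/(26883514/81) = 81/26883514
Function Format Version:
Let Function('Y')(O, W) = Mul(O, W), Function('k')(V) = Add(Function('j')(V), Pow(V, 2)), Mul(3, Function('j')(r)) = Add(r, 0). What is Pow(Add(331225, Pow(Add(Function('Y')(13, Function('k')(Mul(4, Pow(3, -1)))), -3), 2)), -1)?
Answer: Rational(81, 26883514) ≈ 3.0130e-6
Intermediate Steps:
Function('j')(r) = Mul(Rational(1, 3), r) (Function('j')(r) = Mul(Rational(1, 3), Add(r, 0)) = Mul(Rational(1, 3), r))
Function('k')(V) = Add(Pow(V, 2), Mul(Rational(1, 3), V)) (Function('k')(V) = Add(Mul(Rational(1, 3), V), Pow(V, 2)) = Add(Pow(V, 2), Mul(Rational(1, 3), V)))
Pow(Add(331225, Pow(Add(Function('Y')(13, Function('k')(Mul(4, Pow(3, -1)))), -3), 2)), -1) = Pow(Add(331225, Pow(Add(Mul(13, Mul(Mul(4, Pow(3, -1)), Add(Rational(1, 3), Mul(4, Pow(3, -1))))), -3), 2)), -1) = Pow(Add(331225, Pow(Add(Mul(13, Mul(Mul(4, Rational(1, 3)), Add(Rational(1, 3), Mul(4, Rational(1, 3))))), -3), 2)), -1) = Pow(Add(331225, Pow(Add(Mul(13, Mul(Rational(4, 3), Add(Rational(1, 3), Rational(4, 3)))), -3), 2)), -1) = Pow(Add(331225, Pow(Add(Mul(13, Mul(Rational(4, 3), Rational(5, 3))), -3), 2)), -1) = Pow(Add(331225, Pow(Add(Mul(13, Rational(20, 9)), -3), 2)), -1) = Pow(Add(331225, Pow(Add(Rational(260, 9), -3), 2)), -1) = Pow(Add(331225, Pow(Rational(233, 9), 2)), -1) = Pow(Add(331225, Rational(54289, 81)), -1) = Pow(Rational(26883514, 81), -1) = Rational(81, 26883514)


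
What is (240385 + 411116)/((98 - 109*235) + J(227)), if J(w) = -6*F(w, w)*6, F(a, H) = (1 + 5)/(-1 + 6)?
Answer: -3257505/127801 ≈ -25.489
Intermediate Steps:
F(a, H) = 6/5
J(w) = -216/5 (J(w) = -6*6/5*6 = -36/5*6 = -216/5)
(240385 + 411116)/((98 - 109*235) + J(227)) = (240385 + 411116)/((98 - 109*235) - 216/5) = 651501/((98 - 25615) - 216/5) = 651501/(-25517 - 216/5) = 651501/(-127801/5) = 651501*(-5/127801) = -3257505/127801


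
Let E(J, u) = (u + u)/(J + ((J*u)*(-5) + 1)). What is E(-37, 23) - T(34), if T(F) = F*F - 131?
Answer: -4324429/4219 ≈ -1025.0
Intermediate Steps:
E(J, u) = 2*u/(1 + J - 5*J*u) (E(J, u) = (2*u)/(J + (-5*J*u + 1)) = (2*u)/(J + (1 - 5*J*u)) = (2*u)/(1 + J - 5*J*u) = 2*u/(1 + J - 5*J*u))
T(F) = -131 + F**2 (T(F) = F**2 - 131 = -131 + F**2)
E(-37, 23) - T(34) = 2*23/(1 - 37 - 5*(-37)*23) - (-131 + 34**2) = 2*23/(1 - 37 + 4255) - (-131 + 1156) = 2*23/4219 - 1*1025 = 2*23*(1/4219) - 1025 = 46/4219 - 1025 = -4324429/4219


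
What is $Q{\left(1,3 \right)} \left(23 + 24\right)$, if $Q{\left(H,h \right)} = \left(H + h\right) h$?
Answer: $564$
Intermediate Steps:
$Q{\left(H,h \right)} = h \left(H + h\right)$
$Q{\left(1,3 \right)} \left(23 + 24\right) = 3 \left(1 + 3\right) \left(23 + 24\right) = 3 \cdot 4 \cdot 47 = 12 \cdot 47 = 564$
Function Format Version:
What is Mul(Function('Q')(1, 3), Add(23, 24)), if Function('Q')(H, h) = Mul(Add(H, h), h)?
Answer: 564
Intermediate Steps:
Function('Q')(H, h) = Mul(h, Add(H, h))
Mul(Function('Q')(1, 3), Add(23, 24)) = Mul(Mul(3, Add(1, 3)), Add(23, 24)) = Mul(Mul(3, 4), 47) = Mul(12, 47) = 564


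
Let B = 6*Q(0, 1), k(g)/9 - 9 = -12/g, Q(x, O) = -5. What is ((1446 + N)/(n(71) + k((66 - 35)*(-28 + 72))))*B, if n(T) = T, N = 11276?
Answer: -26029212/10361 ≈ -2512.2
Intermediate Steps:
k(g) = 81 - 108/g (k(g) = 81 + 9*(-12/g) = 81 - 108/g)
B = -30 (B = 6*(-5) = -30)
((1446 + N)/(n(71) + k((66 - 35)*(-28 + 72))))*B = ((1446 + 11276)/(71 + (81 - 108*1/((-28 + 72)*(66 - 35)))))*(-30) = (12722/(71 + (81 - 108/(31*44))))*(-30) = (12722/(71 + (81 - 108/1364)))*(-30) = (12722/(71 + (81 - 108*1/1364)))*(-30) = (12722/(71 + (81 - 27/341)))*(-30) = (12722/(71 + 27594/341))*(-30) = (12722/(51805/341))*(-30) = (12722*(341/51805))*(-30) = (4338202/51805)*(-30) = -26029212/10361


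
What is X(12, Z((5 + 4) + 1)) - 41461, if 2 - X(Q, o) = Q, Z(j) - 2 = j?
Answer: -41471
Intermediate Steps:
Z(j) = 2 + j
X(Q, o) = 2 - Q
X(12, Z((5 + 4) + 1)) - 41461 = (2 - 1*12) - 41461 = (2 - 12) - 41461 = -10 - 41461 = -41471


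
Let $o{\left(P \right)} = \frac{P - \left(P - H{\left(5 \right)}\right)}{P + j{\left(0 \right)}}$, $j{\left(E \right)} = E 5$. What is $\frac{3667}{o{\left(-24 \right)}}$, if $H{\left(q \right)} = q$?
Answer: $- \frac{88008}{5} \approx -17602.0$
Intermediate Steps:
$j{\left(E \right)} = 5 E$
$o{\left(P \right)} = \frac{5}{P}$ ($o{\left(P \right)} = \frac{P - \left(-5 + P\right)}{P + 5 \cdot 0} = \frac{5}{P + 0} = \frac{5}{P}$)
$\frac{3667}{o{\left(-24 \right)}} = \frac{3667}{5 \frac{1}{-24}} = \frac{3667}{5 \left(- \frac{1}{24}\right)} = \frac{3667}{- \frac{5}{24}} = 3667 \left(- \frac{24}{5}\right) = - \frac{88008}{5}$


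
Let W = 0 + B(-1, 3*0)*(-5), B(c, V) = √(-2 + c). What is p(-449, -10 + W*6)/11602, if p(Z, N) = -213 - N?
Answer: -203/11602 + 15*I*√3/5801 ≈ -0.017497 + 0.0044787*I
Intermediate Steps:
W = -5*I*√3 (W = 0 + √(-2 - 1)*(-5) = 0 + √(-3)*(-5) = 0 + (I*√3)*(-5) = 0 - 5*I*√3 = -5*I*√3 ≈ -8.6602*I)
p(-449, -10 + W*6)/11602 = (-213 - (-10 - 5*I*√3*6))/11602 = (-213 - (-10 - 30*I*√3))*(1/11602) = (-213 + (10 + 30*I*√3))*(1/11602) = (-203 + 30*I*√3)*(1/11602) = -203/11602 + 15*I*√3/5801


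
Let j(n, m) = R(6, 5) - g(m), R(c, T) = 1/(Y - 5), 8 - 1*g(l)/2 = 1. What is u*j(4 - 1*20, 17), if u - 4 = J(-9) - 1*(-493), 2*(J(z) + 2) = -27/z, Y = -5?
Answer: -140013/20 ≈ -7000.6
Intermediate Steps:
g(l) = 14 (g(l) = 16 - 2*1 = 16 - 2 = 14)
J(z) = -2 - 27/(2*z) (J(z) = -2 + (-27/z)/2 = -2 - 27/(2*z))
R(c, T) = -1/10 (R(c, T) = 1/(-5 - 5) = 1/(-10) = -1/10)
j(n, m) = -141/10 (j(n, m) = -1/10 - 1*14 = -1/10 - 14 = -141/10)
u = 993/2 (u = 4 + ((-2 - 27/2/(-9)) - 1*(-493)) = 4 + ((-2 - 27/2*(-1/9)) + 493) = 4 + ((-2 + 3/2) + 493) = 4 + (-1/2 + 493) = 4 + 985/2 = 993/2 ≈ 496.50)
u*j(4 - 1*20, 17) = (993/2)*(-141/10) = -140013/20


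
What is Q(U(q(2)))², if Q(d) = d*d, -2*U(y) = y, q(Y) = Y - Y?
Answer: 0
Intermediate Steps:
q(Y) = 0
U(y) = -y/2
Q(d) = d²
Q(U(q(2)))² = ((-½*0)²)² = (0²)² = 0² = 0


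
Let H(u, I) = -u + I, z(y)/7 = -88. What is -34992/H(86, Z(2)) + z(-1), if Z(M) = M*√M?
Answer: -385424/1847 + 17496*√2/1847 ≈ -195.28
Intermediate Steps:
z(y) = -616 (z(y) = 7*(-88) = -616)
Z(M) = M^(3/2)
H(u, I) = I - u
-34992/H(86, Z(2)) + z(-1) = -34992/(2^(3/2) - 1*86) - 616 = -34992/(2*√2 - 86) - 616 = -34992/(-86 + 2*√2) - 616 = -616 - 34992/(-86 + 2*√2)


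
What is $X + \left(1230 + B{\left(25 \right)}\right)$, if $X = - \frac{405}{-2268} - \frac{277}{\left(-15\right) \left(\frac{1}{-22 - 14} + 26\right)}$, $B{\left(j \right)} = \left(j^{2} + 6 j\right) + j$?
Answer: $\frac{265843447}{130900} \approx 2030.9$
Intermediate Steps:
$B{\left(j \right)} = j^{2} + 7 j$
$X = \frac{116447}{130900}$ ($X = \left(-405\right) \left(- \frac{1}{2268}\right) - \frac{277}{\left(-15\right) \left(\frac{1}{-36} + 26\right)} = \frac{5}{28} - \frac{277}{\left(-15\right) \left(- \frac{1}{36} + 26\right)} = \frac{5}{28} - \frac{277}{\left(-15\right) \frac{935}{36}} = \frac{5}{28} - \frac{277}{- \frac{4675}{12}} = \frac{5}{28} - - \frac{3324}{4675} = \frac{5}{28} + \frac{3324}{4675} = \frac{116447}{130900} \approx 0.88959$)
$X + \left(1230 + B{\left(25 \right)}\right) = \frac{116447}{130900} + \left(1230 + 25 \left(7 + 25\right)\right) = \frac{116447}{130900} + \left(1230 + 25 \cdot 32\right) = \frac{116447}{130900} + \left(1230 + 800\right) = \frac{116447}{130900} + 2030 = \frac{265843447}{130900}$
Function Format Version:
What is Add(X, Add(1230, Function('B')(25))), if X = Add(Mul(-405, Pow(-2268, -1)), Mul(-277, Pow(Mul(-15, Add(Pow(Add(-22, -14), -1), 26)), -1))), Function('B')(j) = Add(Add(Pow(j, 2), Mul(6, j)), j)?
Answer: Rational(265843447, 130900) ≈ 2030.9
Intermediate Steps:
Function('B')(j) = Add(Pow(j, 2), Mul(7, j))
X = Rational(116447, 130900) (X = Add(Mul(-405, Rational(-1, 2268)), Mul(-277, Pow(Mul(-15, Add(Pow(-36, -1), 26)), -1))) = Add(Rational(5, 28), Mul(-277, Pow(Mul(-15, Add(Rational(-1, 36), 26)), -1))) = Add(Rational(5, 28), Mul(-277, Pow(Mul(-15, Rational(935, 36)), -1))) = Add(Rational(5, 28), Mul(-277, Pow(Rational(-4675, 12), -1))) = Add(Rational(5, 28), Mul(-277, Rational(-12, 4675))) = Add(Rational(5, 28), Rational(3324, 4675)) = Rational(116447, 130900) ≈ 0.88959)
Add(X, Add(1230, Function('B')(25))) = Add(Rational(116447, 130900), Add(1230, Mul(25, Add(7, 25)))) = Add(Rational(116447, 130900), Add(1230, Mul(25, 32))) = Add(Rational(116447, 130900), Add(1230, 800)) = Add(Rational(116447, 130900), 2030) = Rational(265843447, 130900)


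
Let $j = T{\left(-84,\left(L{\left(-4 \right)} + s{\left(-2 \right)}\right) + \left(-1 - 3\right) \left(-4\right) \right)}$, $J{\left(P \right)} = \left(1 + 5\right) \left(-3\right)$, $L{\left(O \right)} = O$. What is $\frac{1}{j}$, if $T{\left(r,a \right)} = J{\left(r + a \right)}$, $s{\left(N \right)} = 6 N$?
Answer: $- \frac{1}{18} \approx -0.055556$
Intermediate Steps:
$J{\left(P \right)} = -18$ ($J{\left(P \right)} = 6 \left(-3\right) = -18$)
$T{\left(r,a \right)} = -18$
$j = -18$
$\frac{1}{j} = \frac{1}{-18} = - \frac{1}{18}$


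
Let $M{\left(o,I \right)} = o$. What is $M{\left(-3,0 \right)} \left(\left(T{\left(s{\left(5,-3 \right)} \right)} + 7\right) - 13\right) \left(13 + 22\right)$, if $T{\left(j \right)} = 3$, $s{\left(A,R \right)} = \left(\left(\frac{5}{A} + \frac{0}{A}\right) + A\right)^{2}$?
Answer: $315$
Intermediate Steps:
$s{\left(A,R \right)} = \left(A + \frac{5}{A}\right)^{2}$ ($s{\left(A,R \right)} = \left(\left(\frac{5}{A} + 0\right) + A\right)^{2} = \left(\frac{5}{A} + A\right)^{2} = \left(A + \frac{5}{A}\right)^{2}$)
$M{\left(-3,0 \right)} \left(\left(T{\left(s{\left(5,-3 \right)} \right)} + 7\right) - 13\right) \left(13 + 22\right) = - 3 \left(\left(3 + 7\right) - 13\right) \left(13 + 22\right) = - 3 \left(10 - 13\right) 35 = \left(-3\right) \left(-3\right) 35 = 9 \cdot 35 = 315$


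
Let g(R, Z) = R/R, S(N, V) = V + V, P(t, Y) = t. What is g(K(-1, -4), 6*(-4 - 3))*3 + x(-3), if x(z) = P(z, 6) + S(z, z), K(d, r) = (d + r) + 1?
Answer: -6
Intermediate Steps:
K(d, r) = 1 + d + r
S(N, V) = 2*V
x(z) = 3*z (x(z) = z + 2*z = 3*z)
g(R, Z) = 1
g(K(-1, -4), 6*(-4 - 3))*3 + x(-3) = 1*3 + 3*(-3) = 3 - 9 = -6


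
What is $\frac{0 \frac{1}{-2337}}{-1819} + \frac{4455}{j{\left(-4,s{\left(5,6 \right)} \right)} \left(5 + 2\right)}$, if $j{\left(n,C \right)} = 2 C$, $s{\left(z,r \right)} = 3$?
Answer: $\frac{1485}{14} \approx 106.07$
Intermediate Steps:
$\frac{0 \frac{1}{-2337}}{-1819} + \frac{4455}{j{\left(-4,s{\left(5,6 \right)} \right)} \left(5 + 2\right)} = \frac{0 \frac{1}{-2337}}{-1819} + \frac{4455}{2 \cdot 3 \left(5 + 2\right)} = 0 \left(- \frac{1}{2337}\right) \left(- \frac{1}{1819}\right) + \frac{4455}{6 \cdot 7} = 0 \left(- \frac{1}{1819}\right) + \frac{4455}{42} = 0 + 4455 \cdot \frac{1}{42} = 0 + \frac{1485}{14} = \frac{1485}{14}$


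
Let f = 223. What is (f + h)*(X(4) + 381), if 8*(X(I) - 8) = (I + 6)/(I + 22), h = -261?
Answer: -768759/52 ≈ -14784.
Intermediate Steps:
X(I) = 8 + (6 + I)/(8*(22 + I)) (X(I) = 8 + ((I + 6)/(I + 22))/8 = 8 + ((6 + I)/(22 + I))/8 = 8 + (6 + I)/(8*(22 + I)))
(f + h)*(X(4) + 381) = (223 - 261)*((1414 + 65*4)/(8*(22 + 4)) + 381) = -38*((⅛)*(1414 + 260)/26 + 381) = -38*((⅛)*(1/26)*1674 + 381) = -38*(837/104 + 381) = -38*40461/104 = -768759/52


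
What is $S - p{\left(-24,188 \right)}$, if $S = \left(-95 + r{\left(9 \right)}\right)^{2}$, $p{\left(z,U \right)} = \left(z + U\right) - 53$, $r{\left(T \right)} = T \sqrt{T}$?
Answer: $4513$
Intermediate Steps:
$r{\left(T \right)} = T^{\frac{3}{2}}$
$p{\left(z,U \right)} = -53 + U + z$ ($p{\left(z,U \right)} = \left(U + z\right) - 53 = -53 + U + z$)
$S = 4624$ ($S = \left(-95 + 9^{\frac{3}{2}}\right)^{2} = \left(-95 + 27\right)^{2} = \left(-68\right)^{2} = 4624$)
$S - p{\left(-24,188 \right)} = 4624 - \left(-53 + 188 - 24\right) = 4624 - 111 = 4513$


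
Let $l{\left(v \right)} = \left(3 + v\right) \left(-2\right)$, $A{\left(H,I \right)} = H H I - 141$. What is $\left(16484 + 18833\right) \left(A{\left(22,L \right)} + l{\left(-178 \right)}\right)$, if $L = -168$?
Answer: $-2864314651$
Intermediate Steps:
$A{\left(H,I \right)} = -141 + I H^{2}$ ($A{\left(H,I \right)} = H^{2} I - 141 = I H^{2} - 141 = -141 + I H^{2}$)
$l{\left(v \right)} = -6 - 2 v$
$\left(16484 + 18833\right) \left(A{\left(22,L \right)} + l{\left(-178 \right)}\right) = \left(16484 + 18833\right) \left(\left(-141 - 168 \cdot 22^{2}\right) - -350\right) = 35317 \left(\left(-141 - 81312\right) + \left(-6 + 356\right)\right) = 35317 \left(\left(-141 - 81312\right) + 350\right) = 35317 \left(-81453 + 350\right) = 35317 \left(-81103\right) = -2864314651$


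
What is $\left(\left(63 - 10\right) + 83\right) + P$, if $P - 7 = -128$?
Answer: $15$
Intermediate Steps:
$P = -121$ ($P = 7 - 128 = -121$)
$\left(\left(63 - 10\right) + 83\right) + P = \left(\left(63 - 10\right) + 83\right) - 121 = \left(53 + 83\right) - 121 = 136 - 121 = 15$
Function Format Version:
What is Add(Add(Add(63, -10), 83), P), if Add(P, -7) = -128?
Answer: 15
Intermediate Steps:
P = -121 (P = Add(7, -128) = -121)
Add(Add(Add(63, -10), 83), P) = Add(Add(Add(63, -10), 83), -121) = Add(Add(53, 83), -121) = Add(136, -121) = 15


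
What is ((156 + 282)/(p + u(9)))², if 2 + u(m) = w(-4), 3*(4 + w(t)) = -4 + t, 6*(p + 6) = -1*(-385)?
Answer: 85264/1089 ≈ 78.296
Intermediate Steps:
p = 349/6 (p = -6 + (-1*(-385))/6 = -6 + (⅙)*385 = -6 + 385/6 = 349/6 ≈ 58.167)
w(t) = -16/3 + t/3 (w(t) = -4 + (-4 + t)/3 = -4 + (-4/3 + t/3) = -16/3 + t/3)
u(m) = -26/3 (u(m) = -2 + (-16/3 + (⅓)*(-4)) = -2 + (-16/3 - 4/3) = -2 - 20/3 = -26/3)
((156 + 282)/(p + u(9)))² = ((156 + 282)/(349/6 - 26/3))² = (438/(99/2))² = (438*(2/99))² = (292/33)² = 85264/1089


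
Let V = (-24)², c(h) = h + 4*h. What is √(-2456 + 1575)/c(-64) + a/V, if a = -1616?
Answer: -101/36 - I*√881/320 ≈ -2.8056 - 0.092755*I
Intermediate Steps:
c(h) = 5*h
V = 576
√(-2456 + 1575)/c(-64) + a/V = √(-2456 + 1575)/((5*(-64))) - 1616/576 = √(-881)/(-320) - 1616*1/576 = (I*√881)*(-1/320) - 101/36 = -I*√881/320 - 101/36 = -101/36 - I*√881/320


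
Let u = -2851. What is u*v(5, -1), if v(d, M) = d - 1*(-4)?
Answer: -25659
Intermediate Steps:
v(d, M) = 4 + d (v(d, M) = d + 4 = 4 + d)
u*v(5, -1) = -2851*(4 + 5) = -2851*9 = -25659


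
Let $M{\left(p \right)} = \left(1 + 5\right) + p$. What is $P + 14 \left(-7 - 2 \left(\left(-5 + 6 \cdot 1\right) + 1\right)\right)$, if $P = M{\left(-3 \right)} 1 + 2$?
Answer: $-149$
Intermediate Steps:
$M{\left(p \right)} = 6 + p$
$P = 5$ ($P = \left(6 - 3\right) 1 + 2 = 3 \cdot 1 + 2 = 3 + 2 = 5$)
$P + 14 \left(-7 - 2 \left(\left(-5 + 6 \cdot 1\right) + 1\right)\right) = 5 + 14 \left(-7 - 2 \left(\left(-5 + 6 \cdot 1\right) + 1\right)\right) = 5 + 14 \left(-7 - 2 \left(\left(-5 + 6\right) + 1\right)\right) = 5 + 14 \left(-7 - 2 \left(1 + 1\right)\right) = 5 + 14 \left(-7 - 4\right) = 5 + 14 \left(-11\right) = 5 - 154 = -149$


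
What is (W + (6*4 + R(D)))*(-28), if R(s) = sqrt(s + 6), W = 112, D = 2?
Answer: -3808 - 56*sqrt(2) ≈ -3887.2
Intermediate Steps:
R(s) = sqrt(6 + s)
(W + (6*4 + R(D)))*(-28) = (112 + (6*4 + sqrt(6 + 2)))*(-28) = (112 + (24 + sqrt(8)))*(-28) = (112 + (24 + 2*sqrt(2)))*(-28) = (136 + 2*sqrt(2))*(-28) = -3808 - 56*sqrt(2)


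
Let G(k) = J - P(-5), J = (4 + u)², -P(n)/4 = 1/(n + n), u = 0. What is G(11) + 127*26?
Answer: 16588/5 ≈ 3317.6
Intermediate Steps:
P(n) = -2/n (P(n) = -4/(n + n) = -4*1/(2*n) = -2/n)
J = 16 (J = (4 + 0)² = 4² = 16)
G(k) = 78/5 (G(k) = 16 - (-2)/(-5) = 16 - (-2)*(-1)/5 = 16 - 1*⅖ = 16 - ⅖ = 78/5)
G(11) + 127*26 = 78/5 + 127*26 = 78/5 + 3302 = 16588/5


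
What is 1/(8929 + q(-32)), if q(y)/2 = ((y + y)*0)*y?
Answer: 1/8929 ≈ 0.00011199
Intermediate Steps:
q(y) = 0 (q(y) = 2*(((y + y)*0)*y) = 2*(((2*y)*0)*y) = 2*(0*y) = 2*0 = 0)
1/(8929 + q(-32)) = 1/(8929 + 0) = 1/8929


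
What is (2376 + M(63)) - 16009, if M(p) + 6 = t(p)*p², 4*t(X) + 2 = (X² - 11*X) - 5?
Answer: 12920105/4 ≈ 3.2300e+6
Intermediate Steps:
t(X) = -7/4 - 11*X/4 + X²/4 (t(X) = -½ + ((X² - 11*X) - 5)/4 = -½ + (-5 + X² - 11*X)/4 = -½ + (-5/4 - 11*X/4 + X²/4) = -7/4 - 11*X/4 + X²/4)
M(p) = -6 + p²*(-7/4 - 11*p/4 + p²/4) (M(p) = -6 + (-7/4 - 11*p/4 + p²/4)*p² = -6 + p²*(-7/4 - 11*p/4 + p²/4))
(2376 + M(63)) - 16009 = (2376 + (-6 + (¼)*63²*(-7 + 63² - 11*63))) - 16009 = (2376 + (-6 + (¼)*3969*(-7 + 3969 - 693))) - 16009 = (2376 + (-6 + (¼)*3969*3269)) - 16009 = (2376 + (-6 + 12974661/4)) - 16009 = (2376 + 12974637/4) - 16009 = 12984141/4 - 16009 = 12920105/4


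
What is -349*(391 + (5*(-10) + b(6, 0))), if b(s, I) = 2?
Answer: -119707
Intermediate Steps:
-349*(391 + (5*(-10) + b(6, 0))) = -349*(391 + (5*(-10) + 2)) = -349*(391 + (-50 + 2)) = -349*(391 - 48) = -349*343 = -119707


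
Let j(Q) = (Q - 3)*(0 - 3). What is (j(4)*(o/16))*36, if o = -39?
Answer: 1053/4 ≈ 263.25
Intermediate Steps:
j(Q) = 9 - 3*Q (j(Q) = (-3 + Q)*(-3) = 9 - 3*Q)
(j(4)*(o/16))*36 = ((9 - 3*4)*(-39/16))*36 = ((9 - 12)*(-39*1/16))*36 = -3*(-39/16)*36 = (117/16)*36 = 1053/4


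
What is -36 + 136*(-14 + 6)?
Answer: -1124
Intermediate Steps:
-36 + 136*(-14 + 6) = -36 + 136*(-8) = -36 - 1088 = -1124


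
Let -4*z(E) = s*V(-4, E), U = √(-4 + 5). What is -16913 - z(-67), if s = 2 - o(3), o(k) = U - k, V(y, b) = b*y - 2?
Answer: -16647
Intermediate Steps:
U = 1 (U = √1 = 1)
V(y, b) = -2 + b*y
o(k) = 1 - k
s = 4 (s = 2 - (1 - 1*3) = 2 - (1 - 3) = 2 - 1*(-2) = 2 + 2 = 4)
z(E) = 2 + 4*E (z(E) = -(-2 + E*(-4)) = -(-2 - 4*E) = -(-8 - 16*E)/4 = 2 + 4*E)
-16913 - z(-67) = -16913 - (2 + 4*(-67)) = -16913 - (2 - 268) = -16913 - 1*(-266) = -16913 + 266 = -16647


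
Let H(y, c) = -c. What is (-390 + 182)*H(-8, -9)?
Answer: -1872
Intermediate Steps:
(-390 + 182)*H(-8, -9) = (-390 + 182)*(-1*(-9)) = -208*9 = -1872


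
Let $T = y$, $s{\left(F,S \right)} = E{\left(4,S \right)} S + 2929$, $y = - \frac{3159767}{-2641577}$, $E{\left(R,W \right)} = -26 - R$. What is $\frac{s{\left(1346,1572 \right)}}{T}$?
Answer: $- \frac{116839592287}{3159767} \approx -36977.0$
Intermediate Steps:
$y = \frac{3159767}{2641577}$ ($y = \left(-3159767\right) \left(- \frac{1}{2641577}\right) = \frac{3159767}{2641577} \approx 1.1962$)
$s{\left(F,S \right)} = 2929 - 30 S$ ($s{\left(F,S \right)} = \left(-26 - 4\right) S + 2929 = - 30 S + 2929 = 2929 - 30 S$)
$T = \frac{3159767}{2641577} \approx 1.1962$
$\frac{s{\left(1346,1572 \right)}}{T} = \frac{2929 - 47160}{\frac{3159767}{2641577}} = \left(2929 - 47160\right) \frac{2641577}{3159767} = \left(-44231\right) \frac{2641577}{3159767} = - \frac{116839592287}{3159767}$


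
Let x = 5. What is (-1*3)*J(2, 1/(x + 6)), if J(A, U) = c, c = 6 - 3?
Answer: -9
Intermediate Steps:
c = 3
J(A, U) = 3
(-1*3)*J(2, 1/(x + 6)) = -1*3*3 = -3*3 = -9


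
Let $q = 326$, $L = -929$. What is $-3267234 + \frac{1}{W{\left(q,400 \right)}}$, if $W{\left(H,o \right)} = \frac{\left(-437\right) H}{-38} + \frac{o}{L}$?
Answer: $- \frac{11377884292585}{3482421} \approx -3.2672 \cdot 10^{6}$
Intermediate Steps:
$W{\left(H,o \right)} = - \frac{o}{929} + \frac{23 H}{2}$ ($W{\left(H,o \right)} = \frac{\left(-437\right) H}{-38} + \frac{o}{-929} = - 437 H \left(- \frac{1}{38}\right) + o \left(- \frac{1}{929}\right) = \frac{23 H}{2} - \frac{o}{929} = - \frac{o}{929} + \frac{23 H}{2}$)
$-3267234 + \frac{1}{W{\left(q,400 \right)}} = -3267234 + \frac{1}{\left(- \frac{1}{929}\right) 400 + \frac{23}{2} \cdot 326} = -3267234 + \frac{1}{- \frac{400}{929} + 3749} = -3267234 + \frac{1}{\frac{3482421}{929}} = -3267234 + \frac{929}{3482421} = - \frac{11377884292585}{3482421}$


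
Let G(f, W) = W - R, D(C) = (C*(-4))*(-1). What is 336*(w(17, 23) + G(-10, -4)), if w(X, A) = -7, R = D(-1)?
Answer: -2352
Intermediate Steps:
D(C) = 4*C (D(C) = -4*C*(-1) = 4*C)
R = -4 (R = 4*(-1) = -4)
G(f, W) = 4 + W (G(f, W) = W - 1*(-4) = W + 4 = 4 + W)
336*(w(17, 23) + G(-10, -4)) = 336*(-7 + (4 - 4)) = 336*(-7 + 0) = 336*(-7) = -2352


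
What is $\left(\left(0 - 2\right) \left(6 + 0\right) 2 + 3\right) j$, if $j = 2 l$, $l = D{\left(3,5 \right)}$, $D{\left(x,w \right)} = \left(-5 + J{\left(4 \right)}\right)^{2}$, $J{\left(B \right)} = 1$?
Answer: $-672$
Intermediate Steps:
$D{\left(x,w \right)} = 16$ ($D{\left(x,w \right)} = \left(-5 + 1\right)^{2} = \left(-4\right)^{2} = 16$)
$l = 16$
$j = 32$ ($j = 2 \cdot 16 = 32$)
$\left(\left(0 - 2\right) \left(6 + 0\right) 2 + 3\right) j = \left(\left(0 - 2\right) \left(6 + 0\right) 2 + 3\right) 32 = \left(\left(-2\right) 6 \cdot 2 + 3\right) 32 = \left(\left(-12\right) 2 + 3\right) 32 = \left(-24 + 3\right) 32 = \left(-21\right) 32 = -672$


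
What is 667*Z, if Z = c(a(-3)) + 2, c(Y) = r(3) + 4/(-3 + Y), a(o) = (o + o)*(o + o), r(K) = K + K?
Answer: 178756/33 ≈ 5416.9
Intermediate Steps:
r(K) = 2*K
a(o) = 4*o**2 (a(o) = (2*o)*(2*o) = 4*o**2)
c(Y) = 6 + 4/(-3 + Y) (c(Y) = 2*3 + 4/(-3 + Y) = 6 + 4/(-3 + Y))
Z = 268/33 (Z = 2*(-7 + 3*(4*(-3)**2))/(-3 + 4*(-3)**2) + 2 = 2*(-7 + 3*(4*9))/(-3 + 4*9) + 2 = 2*(-7 + 3*36)/(-3 + 36) + 2 = 2*(-7 + 108)/33 + 2 = 2*(1/33)*101 + 2 = 202/33 + 2 = 268/33 ≈ 8.1212)
667*Z = 667*(268/33) = 178756/33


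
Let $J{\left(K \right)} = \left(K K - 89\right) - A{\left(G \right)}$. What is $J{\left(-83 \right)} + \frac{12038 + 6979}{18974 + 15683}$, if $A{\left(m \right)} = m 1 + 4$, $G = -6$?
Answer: $\frac{235755931}{34657} \approx 6802.5$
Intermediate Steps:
$A{\left(m \right)} = 4 + m$ ($A{\left(m \right)} = m + 4 = 4 + m$)
$J{\left(K \right)} = -87 + K^{2}$ ($J{\left(K \right)} = \left(K K - 89\right) - \left(4 - 6\right) = \left(K^{2} - 89\right) - -2 = \left(-89 + K^{2}\right) + 2 = -87 + K^{2}$)
$J{\left(-83 \right)} + \frac{12038 + 6979}{18974 + 15683} = \left(-87 + \left(-83\right)^{2}\right) + \frac{12038 + 6979}{18974 + 15683} = \left(-87 + 6889\right) + \frac{19017}{34657} = 6802 + 19017 \cdot \frac{1}{34657} = 6802 + \frac{19017}{34657} = \frac{235755931}{34657}$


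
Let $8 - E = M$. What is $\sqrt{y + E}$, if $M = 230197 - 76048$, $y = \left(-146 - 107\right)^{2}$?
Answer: $2 i \sqrt{22533} \approx 300.22 i$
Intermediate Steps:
$y = 64009$ ($y = \left(-253\right)^{2} = 64009$)
$M = 154149$ ($M = 230197 - 76048 = 154149$)
$E = -154141$ ($E = 8 - 154149 = -154141$)
$\sqrt{y + E} = \sqrt{64009 - 154141} = \sqrt{-90132} = 2 i \sqrt{22533}$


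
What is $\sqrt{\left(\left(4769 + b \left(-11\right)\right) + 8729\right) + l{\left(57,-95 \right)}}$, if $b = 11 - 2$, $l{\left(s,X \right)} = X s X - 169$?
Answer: $\sqrt{527655} \approx 726.4$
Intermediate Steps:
$l{\left(s,X \right)} = -169 + s X^{2}$ ($l{\left(s,X \right)} = s X^{2} - 169 = -169 + s X^{2}$)
$b = 9$ ($b = 11 - 2 = 9$)
$\sqrt{\left(\left(4769 + b \left(-11\right)\right) + 8729\right) + l{\left(57,-95 \right)}} = \sqrt{\left(\left(4769 + 9 \left(-11\right)\right) + 8729\right) - \left(169 - 57 \left(-95\right)^{2}\right)} = \sqrt{\left(\left(4769 - 99\right) + 8729\right) + \left(-169 + 57 \cdot 9025\right)} = \sqrt{\left(4670 + 8729\right) + \left(-169 + 514425\right)} = \sqrt{13399 + 514256} = \sqrt{527655}$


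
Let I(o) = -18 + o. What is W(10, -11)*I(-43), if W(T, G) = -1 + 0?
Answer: 61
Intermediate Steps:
W(T, G) = -1
W(10, -11)*I(-43) = -(-18 - 43) = -1*(-61) = 61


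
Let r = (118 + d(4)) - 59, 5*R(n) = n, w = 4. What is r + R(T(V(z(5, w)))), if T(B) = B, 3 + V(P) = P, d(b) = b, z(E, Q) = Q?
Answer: 316/5 ≈ 63.200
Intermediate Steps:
V(P) = -3 + P
R(n) = n/5
r = 63 (r = (118 + 4) - 59 = 122 - 59 = 63)
r + R(T(V(z(5, w)))) = 63 + (-3 + 4)/5 = 63 + (⅕)*1 = 63 + ⅕ = 316/5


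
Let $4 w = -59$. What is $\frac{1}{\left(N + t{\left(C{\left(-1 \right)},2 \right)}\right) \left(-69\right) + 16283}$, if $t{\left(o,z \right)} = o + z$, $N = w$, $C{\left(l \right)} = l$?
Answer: $\frac{4}{68927} \approx 5.8032 \cdot 10^{-5}$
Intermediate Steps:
$w = - \frac{59}{4}$ ($w = \frac{1}{4} \left(-59\right) = - \frac{59}{4} \approx -14.75$)
$N = - \frac{59}{4} \approx -14.75$
$\frac{1}{\left(N + t{\left(C{\left(-1 \right)},2 \right)}\right) \left(-69\right) + 16283} = \frac{1}{\left(- \frac{59}{4} + \left(-1 + 2\right)\right) \left(-69\right) + 16283} = \frac{1}{\left(- \frac{59}{4} + 1\right) \left(-69\right) + 16283} = \frac{1}{\left(- \frac{55}{4}\right) \left(-69\right) + 16283} = \frac{1}{\frac{3795}{4} + 16283} = \frac{1}{\frac{68927}{4}} = \frac{4}{68927}$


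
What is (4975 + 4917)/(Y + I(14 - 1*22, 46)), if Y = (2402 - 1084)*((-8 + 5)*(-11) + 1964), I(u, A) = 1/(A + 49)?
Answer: 939740/250044371 ≈ 0.0037583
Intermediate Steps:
I(u, A) = 1/(49 + A)
Y = 2632046 (Y = 1318*(-3*(-11) + 1964) = 1318*(33 + 1964) = 1318*1997 = 2632046)
(4975 + 4917)/(Y + I(14 - 1*22, 46)) = (4975 + 4917)/(2632046 + 1/(49 + 46)) = 9892/(2632046 + 1/95) = 9892/(250044371/95) = 9892*(95/250044371) = 939740/250044371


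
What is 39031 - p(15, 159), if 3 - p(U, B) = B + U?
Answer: 39202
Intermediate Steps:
p(U, B) = 3 - B - U (p(U, B) = 3 - (B + U) = 3 + (-B - U) = 3 - B - U)
39031 - p(15, 159) = 39031 - (3 - 1*159 - 1*15) = 39031 - (3 - 159 - 15) = 39031 - 1*(-171) = 39031 + 171 = 39202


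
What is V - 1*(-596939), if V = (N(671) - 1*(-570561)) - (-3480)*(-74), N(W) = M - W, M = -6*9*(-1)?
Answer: 909363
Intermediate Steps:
M = 54 (M = -54*(-1) = 54)
N(W) = 54 - W
V = 312424 (V = ((54 - 1*671) - 1*(-570561)) - (-3480)*(-74) = ((54 - 671) + 570561) - 1*257520 = (-617 + 570561) - 257520 = 569944 - 257520 = 312424)
V - 1*(-596939) = 312424 - 1*(-596939) = 312424 + 596939 = 909363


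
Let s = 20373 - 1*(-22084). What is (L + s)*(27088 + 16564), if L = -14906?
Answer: 1202656252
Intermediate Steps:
s = 42457 (s = 20373 + 22084 = 42457)
(L + s)*(27088 + 16564) = (-14906 + 42457)*(27088 + 16564) = 27551*43652 = 1202656252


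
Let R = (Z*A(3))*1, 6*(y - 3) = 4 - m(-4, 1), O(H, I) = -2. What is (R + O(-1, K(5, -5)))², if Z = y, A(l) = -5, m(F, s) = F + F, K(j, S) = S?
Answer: 729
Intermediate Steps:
m(F, s) = 2*F
y = 5 (y = 3 + (4 - 2*(-4))/6 = 3 + (4 - 1*(-8))/6 = 3 + (4 + 8)/6 = 3 + (⅙)*12 = 3 + 2 = 5)
Z = 5
R = -25 (R = (5*(-5))*1 = -25*1 = -25)
(R + O(-1, K(5, -5)))² = (-25 - 2)² = (-27)² = 729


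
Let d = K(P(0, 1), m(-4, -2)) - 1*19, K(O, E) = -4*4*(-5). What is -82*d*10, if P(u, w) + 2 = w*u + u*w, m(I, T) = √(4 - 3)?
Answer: -50020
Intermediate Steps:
m(I, T) = 1 (m(I, T) = √1 = 1)
P(u, w) = -2 + 2*u*w (P(u, w) = -2 + (w*u + u*w) = -2 + (u*w + u*w) = -2 + 2*u*w)
K(O, E) = 80 (K(O, E) = -16*(-5) = 80)
d = 61 (d = 80 - 1*19 = 80 - 19 = 61)
-82*d*10 = -82*61*10 = -5002*10 = -50020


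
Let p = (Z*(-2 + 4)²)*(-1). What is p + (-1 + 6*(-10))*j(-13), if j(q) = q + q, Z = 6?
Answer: 1562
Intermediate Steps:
j(q) = 2*q
p = -24 (p = (6*(-2 + 4)²)*(-1) = (6*2²)*(-1) = (6*4)*(-1) = 24*(-1) = -24)
p + (-1 + 6*(-10))*j(-13) = -24 + (-1 + 6*(-10))*(2*(-13)) = -24 + (-1 - 60)*(-26) = -24 - 61*(-26) = -24 + 1586 = 1562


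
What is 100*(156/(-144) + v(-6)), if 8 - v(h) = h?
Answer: 3875/3 ≈ 1291.7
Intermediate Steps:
v(h) = 8 - h
100*(156/(-144) + v(-6)) = 100*(156/(-144) + (8 - 1*(-6))) = 100*(156*(-1/144) + (8 + 6)) = 100*(-13/12 + 14) = 100*(155/12) = 3875/3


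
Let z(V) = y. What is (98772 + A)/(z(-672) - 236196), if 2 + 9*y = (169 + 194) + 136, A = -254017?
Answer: 1397205/2125267 ≈ 0.65743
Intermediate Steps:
y = 497/9 (y = -2/9 + ((169 + 194) + 136)/9 = -2/9 + (363 + 136)/9 = -2/9 + (⅑)*499 = -2/9 + 499/9 = 497/9 ≈ 55.222)
z(V) = 497/9
(98772 + A)/(z(-672) - 236196) = (98772 - 254017)/(497/9 - 236196) = -155245/(-2125267/9) = -155245*(-9/2125267) = 1397205/2125267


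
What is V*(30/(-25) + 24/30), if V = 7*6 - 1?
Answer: -82/5 ≈ -16.400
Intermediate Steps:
V = 41 (V = 42 - 1 = 41)
V*(30/(-25) + 24/30) = 41*(30/(-25) + 24/30) = 41*(30*(-1/25) + 24*(1/30)) = 41*(-6/5 + ⅘) = 41*(-⅖) = -82/5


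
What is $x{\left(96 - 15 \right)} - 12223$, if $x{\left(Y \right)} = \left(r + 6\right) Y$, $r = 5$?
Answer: $-11332$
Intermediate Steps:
$x{\left(Y \right)} = 11 Y$ ($x{\left(Y \right)} = \left(5 + 6\right) Y = 11 Y$)
$x{\left(96 - 15 \right)} - 12223 = 11 \left(96 - 15\right) - 12223 = 11 \cdot 81 - 12223 = 891 - 12223 = -11332$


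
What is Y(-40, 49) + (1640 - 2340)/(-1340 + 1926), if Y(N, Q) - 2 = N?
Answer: -11484/293 ≈ -39.195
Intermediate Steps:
Y(N, Q) = 2 + N
Y(-40, 49) + (1640 - 2340)/(-1340 + 1926) = (2 - 40) + (1640 - 2340)/(-1340 + 1926) = -38 - 700/586 = -38 - 700*1/586 = -38 - 350/293 = -11484/293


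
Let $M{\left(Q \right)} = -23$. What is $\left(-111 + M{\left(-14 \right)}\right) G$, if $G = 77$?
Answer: $-10318$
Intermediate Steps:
$\left(-111 + M{\left(-14 \right)}\right) G = \left(-111 - 23\right) 77 = \left(-134\right) 77 = -10318$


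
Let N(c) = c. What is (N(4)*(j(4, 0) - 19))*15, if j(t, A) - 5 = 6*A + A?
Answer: -840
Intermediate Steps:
j(t, A) = 5 + 7*A (j(t, A) = 5 + (6*A + A) = 5 + 7*A)
(N(4)*(j(4, 0) - 19))*15 = (4*((5 + 7*0) - 19))*15 = (4*((5 + 0) - 19))*15 = (4*(5 - 19))*15 = (4*(-14))*15 = -56*15 = -840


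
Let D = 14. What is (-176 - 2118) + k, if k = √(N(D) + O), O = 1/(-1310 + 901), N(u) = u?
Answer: -2294 + 5*√93661/409 ≈ -2290.3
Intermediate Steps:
O = -1/409 (O = 1/(-409) = -1/409 ≈ -0.0024450)
k = 5*√93661/409 (k = √(14 - 1/409) = √(5725/409) = 5*√93661/409 ≈ 3.7413)
(-176 - 2118) + k = (-176 - 2118) + 5*√93661/409 = -2294 + 5*√93661/409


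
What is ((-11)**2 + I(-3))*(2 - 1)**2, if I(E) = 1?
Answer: 122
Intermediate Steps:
((-11)**2 + I(-3))*(2 - 1)**2 = ((-11)**2 + 1)*(2 - 1)**2 = (121 + 1)*1**2 = 122*1 = 122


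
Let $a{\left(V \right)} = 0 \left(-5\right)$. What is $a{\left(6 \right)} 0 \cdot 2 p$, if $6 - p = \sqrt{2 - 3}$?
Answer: $0$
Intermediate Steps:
$a{\left(V \right)} = 0$
$p = 6 - i$ ($p = 6 - \sqrt{2 - 3} = 6 - \sqrt{-1} = 6 - i \approx 6.0 - 1.0 i$)
$a{\left(6 \right)} 0 \cdot 2 p = 0 \cdot 0 \cdot 2 \left(6 - i\right) = 0 \cdot 0 \left(6 - i\right) = 0 \left(6 - i\right) = 0$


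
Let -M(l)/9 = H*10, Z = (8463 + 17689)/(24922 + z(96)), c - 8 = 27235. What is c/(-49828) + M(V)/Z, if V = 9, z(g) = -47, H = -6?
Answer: 83575268883/162887732 ≈ 513.08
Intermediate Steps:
c = 27243 (c = 8 + 27235 = 27243)
Z = 26152/24875 (Z = (8463 + 17689)/(24922 - 47) = 26152/24875 ≈ 1.0513)
M(l) = 540 (M(l) = -(-54)*10 = -9*(-60) = 540)
c/(-49828) + M(V)/Z = 27243/(-49828) + 540/(26152/24875) = 27243*(-1/49828) + 540*(24875/26152) = -27243/49828 + 3358125/6538 = 83575268883/162887732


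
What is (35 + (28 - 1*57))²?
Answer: 36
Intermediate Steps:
(35 + (28 - 1*57))² = (35 + (28 - 57))² = (35 - 29)² = 6² = 36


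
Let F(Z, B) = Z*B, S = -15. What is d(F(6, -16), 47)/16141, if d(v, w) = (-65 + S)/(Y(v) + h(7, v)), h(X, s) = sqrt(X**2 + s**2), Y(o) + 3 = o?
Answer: 990/1081447 + 10*sqrt(9265)/1081447 ≈ 0.0018055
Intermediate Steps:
Y(o) = -3 + o
F(Z, B) = B*Z
d(v, w) = -80/(-3 + v + sqrt(49 + v**2)) (d(v, w) = (-65 - 15)/((-3 + v) + sqrt(7**2 + v**2)) = -80/((-3 + v) + sqrt(49 + v**2)) = -80/(-3 + v + sqrt(49 + v**2)))
d(F(6, -16), 47)/16141 = -80/(-3 - 16*6 + sqrt(49 + (-16*6)**2))/16141 = -80/(-3 - 96 + sqrt(49 + (-96)**2))*(1/16141) = -80/(-3 - 96 + sqrt(49 + 9216))*(1/16141) = -80/(-3 - 96 + sqrt(9265))*(1/16141) = -80/(-99 + sqrt(9265))*(1/16141) = -80/(16141*(-99 + sqrt(9265)))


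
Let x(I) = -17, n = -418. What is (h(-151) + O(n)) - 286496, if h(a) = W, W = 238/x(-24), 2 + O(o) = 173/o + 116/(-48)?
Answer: -718579195/2508 ≈ -2.8652e+5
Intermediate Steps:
O(o) = -53/12 + 173/o (O(o) = -2 + (173/o + 116/(-48)) = -2 + (173/o + 116*(-1/48)) = -2 + (173/o - 29/12) = -2 + (-29/12 + 173/o) = -53/12 + 173/o)
W = -14 (W = 238/(-17) = 238*(-1/17) = -14)
h(a) = -14
(h(-151) + O(n)) - 286496 = (-14 + (-53/12 + 173/(-418))) - 286496 = (-14 + (-53/12 + 173*(-1/418))) - 286496 = (-14 + (-53/12 - 173/418)) - 286496 = (-14 - 12115/2508) - 286496 = -47227/2508 - 286496 = -718579195/2508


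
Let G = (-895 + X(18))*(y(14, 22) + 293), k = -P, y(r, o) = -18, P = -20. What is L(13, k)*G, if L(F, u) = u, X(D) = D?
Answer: -4823500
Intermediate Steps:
k = 20 (k = -1*(-20) = 20)
G = -241175 (G = (-895 + 18)*(-18 + 293) = -877*275 = -241175)
L(13, k)*G = 20*(-241175) = -4823500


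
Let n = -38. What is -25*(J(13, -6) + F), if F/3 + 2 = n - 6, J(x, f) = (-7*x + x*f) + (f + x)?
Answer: 7500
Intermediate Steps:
J(x, f) = f - 6*x + f*x (J(x, f) = (-7*x + f*x) + (f + x) = f - 6*x + f*x)
F = -138 (F = -6 + 3*(-38 - 6) = -6 + 3*(-44) = -6 - 132 = -138)
-25*(J(13, -6) + F) = -25*((-6 - 6*13 - 6*13) - 138) = -25*((-6 - 78 - 78) - 138) = -25*(-162 - 138) = -25*(-300) = 7500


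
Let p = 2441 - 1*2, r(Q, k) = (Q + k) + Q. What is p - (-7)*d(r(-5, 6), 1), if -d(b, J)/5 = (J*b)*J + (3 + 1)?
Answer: 2439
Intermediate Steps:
r(Q, k) = k + 2*Q
d(b, J) = -20 - 5*b*J² (d(b, J) = -5*((J*b)*J + (3 + 1)) = -5*(b*J² + 4) = -5*(4 + b*J²) = -20 - 5*b*J²)
p = 2439 (p = 2441 - 2 = 2439)
p - (-7)*d(r(-5, 6), 1) = 2439 - (-7)*(-20 - 5*(6 + 2*(-5))*1²) = 2439 - (-7)*(-20 - 5*(6 - 10)*1) = 2439 - (-7)*(-20 - 5*(-4)*1) = 2439 - (-7)*(-20 + 20) = 2439 - (-7)*0 = 2439 - 1*0 = 2439 + 0 = 2439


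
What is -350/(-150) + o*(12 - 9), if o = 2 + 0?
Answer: 25/3 ≈ 8.3333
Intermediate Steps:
o = 2
-350/(-150) + o*(12 - 9) = -350/(-150) + 2*(12 - 9) = -350*(-1/150) + 2*3 = 7/3 + 6 = 25/3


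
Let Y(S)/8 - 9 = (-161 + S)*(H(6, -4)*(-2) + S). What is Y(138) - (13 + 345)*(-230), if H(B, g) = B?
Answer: 59228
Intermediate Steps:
Y(S) = 72 + 8*(-161 + S)*(-12 + S) (Y(S) = 72 + 8*((-161 + S)*(6*(-2) + S)) = 72 + 8*((-161 + S)*(-12 + S)) = 72 + 8*(-161 + S)*(-12 + S))
Y(138) - (13 + 345)*(-230) = (15528 - 1384*138 + 8*138²) - (13 + 345)*(-230) = (15528 - 190992 + 8*19044) - 358*(-230) = (15528 - 190992 + 152352) - 1*(-82340) = -23112 + 82340 = 59228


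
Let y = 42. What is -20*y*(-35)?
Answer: 29400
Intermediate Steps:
-20*y*(-35) = -20*42*(-35) = -840*(-35) = 29400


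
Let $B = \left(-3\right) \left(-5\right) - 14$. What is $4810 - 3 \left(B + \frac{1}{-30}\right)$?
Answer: $\frac{48071}{10} \approx 4807.1$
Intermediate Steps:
$B = 1$ ($B = 15 - 14 = 1$)
$4810 - 3 \left(B + \frac{1}{-30}\right) = 4810 - 3 \left(1 + \frac{1}{-30}\right) = 4810 - 3 \left(1 - \frac{1}{30}\right) = 4810 - \frac{29}{10} = \frac{48071}{10}$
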